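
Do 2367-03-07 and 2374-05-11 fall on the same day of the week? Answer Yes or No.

From Mar 7, 2367 to May 11, 2374 is 2622 days.
2622 mod 7 = 4, so they are different weekdays.
(Mar 7, 2367 is a Tuesday; May 11, 2374 is a Saturday.)

No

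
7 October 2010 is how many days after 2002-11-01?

Nov 1, 2002 → Nov 1, 2003: 365 days.
Nov 1, 2003 → Nov 1, 2004: 366 days (Feb 29, 2004 is in that span).
Nov 1, 2004 → Nov 1, 2005: 365 days.
Nov 1, 2005 → Nov 1, 2006: 365 days.
Nov 1, 2006 → Nov 1, 2007: 365 days.
Nov 1, 2007 → Nov 1, 2008: 366 days (Feb 29, 2008 is in that span).
Nov 1, 2008 → Nov 1, 2009: 365 days.
Nov 1, 2009 → Dec 1, 2009: 30 days (November has 30).
Dec 1, 2009 → Jan 1, 2010: 31 days (December has 31).
Jan 1, 2010 → Feb 1, 2010: 31 days (January has 31).
Feb 1, 2010 → Mar 1, 2010: 28 days (February has 28).
Mar 1, 2010 → Apr 1, 2010: 31 days (March has 31).
Apr 1, 2010 → May 1, 2010: 30 days (April has 30).
May 1, 2010 → Jun 1, 2010: 31 days (May has 31).
Jun 1, 2010 → Jul 1, 2010: 30 days (June has 30).
Jul 1, 2010 → Aug 1, 2010: 31 days (July has 31).
Aug 1, 2010 → Sep 1, 2010: 31 days (August has 31).
Sep 1, 2010 → Oct 1, 2010: 30 days (September has 30).
Oct 1, 2010 → Oct 7, 2010: 6 days.
Total: 2897 days.

2897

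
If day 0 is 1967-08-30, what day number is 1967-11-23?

Aug 30, 1967 → Sep 30, 1967: 31 days (August has 31).
Sep 30, 1967 → Oct 30, 1967: 30 days (September has 30).
Oct 30, 1967 → Nov 23, 1967: 24 days.
Total: 85 days.

85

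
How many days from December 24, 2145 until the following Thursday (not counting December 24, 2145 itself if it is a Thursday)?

6

Dec 24, 2145 is a Friday.
From Friday to the next Thursday is 6 days.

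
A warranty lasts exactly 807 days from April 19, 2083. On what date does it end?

July 4, 2085

+366 (one year; includes Feb 29, 2084) → Apr 19, 2084 (441 left).
+365 (one year) → Apr 19, 2085 (76 left).
Apr has 30 days: +12 → May 1, 2085 (64 left).
May has 31 days: +31 → Jun 1, 2085 (33 left).
Jun has 30 days: +30 → Jul 1, 2085 (3 left).
+3 → Jul 4, 2085.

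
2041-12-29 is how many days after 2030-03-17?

Mar 17, 2030 → Mar 17, 2031: 365 days.
Mar 17, 2031 → Mar 17, 2032: 366 days (Feb 29, 2032 is in that span).
Mar 17, 2032 → Mar 17, 2033: 365 days.
Mar 17, 2033 → Mar 17, 2034: 365 days.
Mar 17, 2034 → Mar 17, 2035: 365 days.
Mar 17, 2035 → Mar 17, 2036: 366 days (Feb 29, 2036 is in that span).
Mar 17, 2036 → Mar 17, 2037: 365 days.
Mar 17, 2037 → Mar 17, 2038: 365 days.
Mar 17, 2038 → Mar 17, 2039: 365 days.
Mar 17, 2039 → Mar 17, 2040: 366 days (Feb 29, 2040 is in that span).
Mar 17, 2040 → Mar 17, 2041: 365 days.
Mar 17, 2041 → Apr 17, 2041: 31 days (March has 31).
Apr 17, 2041 → May 17, 2041: 30 days (April has 30).
May 17, 2041 → Jun 17, 2041: 31 days (May has 31).
Jun 17, 2041 → Jul 17, 2041: 30 days (June has 30).
Jul 17, 2041 → Aug 17, 2041: 31 days (July has 31).
Aug 17, 2041 → Sep 17, 2041: 31 days (August has 31).
Sep 17, 2041 → Oct 17, 2041: 30 days (September has 30).
Oct 17, 2041 → Nov 17, 2041: 31 days (October has 31).
Nov 17, 2041 → Dec 17, 2041: 30 days (November has 30).
Dec 17, 2041 → Dec 29, 2041: 12 days.
Total: 4305 days.

4305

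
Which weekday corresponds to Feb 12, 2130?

Sunday

Doomsday rule: the anchor day for the 2100s is Sunday. For year 30: 30÷12 = 2 r 6, and 6÷4 = 1, so 2+6+1 = 9.
Sunday + 9 ≡ Tuesday — that's 2130's doomsday.
In February the doomsday date is Feb 28 (2130 is not a leap year).
Feb 12 is 16 days before Feb 28; 16 mod 7 = 2, so Tuesday − 2 = Sunday.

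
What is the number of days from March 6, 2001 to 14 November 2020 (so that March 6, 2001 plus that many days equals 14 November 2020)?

7193

Mar 6, 2001 → Mar 6, 2002: 365 days.
Mar 6, 2002 → Mar 6, 2003: 365 days.
Mar 6, 2003 → Mar 6, 2004: 366 days (Feb 29, 2004 is in that span).
Mar 6, 2004 → Mar 6, 2005: 365 days.
Mar 6, 2005 → Mar 6, 2006: 365 days.
Mar 6, 2006 → Mar 6, 2007: 365 days.
Mar 6, 2007 → Mar 6, 2008: 366 days (Feb 29, 2008 is in that span).
Mar 6, 2008 → Mar 6, 2009: 365 days.
Mar 6, 2009 → Mar 6, 2010: 365 days.
Mar 6, 2010 → Mar 6, 2011: 365 days.
Mar 6, 2011 → Mar 6, 2012: 366 days (Feb 29, 2012 is in that span).
Mar 6, 2012 → Mar 6, 2013: 365 days.
Mar 6, 2013 → Mar 6, 2014: 365 days.
Mar 6, 2014 → Mar 6, 2015: 365 days.
Mar 6, 2015 → Mar 6, 2016: 366 days (Feb 29, 2016 is in that span).
Mar 6, 2016 → Mar 6, 2017: 365 days.
Mar 6, 2017 → Mar 6, 2018: 365 days.
Mar 6, 2018 → Mar 6, 2019: 365 days.
Mar 6, 2019 → Mar 6, 2020: 366 days (Feb 29, 2020 is in that span).
Mar 6, 2020 → Apr 6, 2020: 31 days (March has 31).
Apr 6, 2020 → May 6, 2020: 30 days (April has 30).
May 6, 2020 → Jun 6, 2020: 31 days (May has 31).
Jun 6, 2020 → Jul 6, 2020: 30 days (June has 30).
Jul 6, 2020 → Aug 6, 2020: 31 days (July has 31).
Aug 6, 2020 → Sep 6, 2020: 31 days (August has 31).
Sep 6, 2020 → Oct 6, 2020: 30 days (September has 30).
Oct 6, 2020 → Nov 6, 2020: 31 days (October has 31).
Nov 6, 2020 → Nov 14, 2020: 8 days.
Total: 7193 days.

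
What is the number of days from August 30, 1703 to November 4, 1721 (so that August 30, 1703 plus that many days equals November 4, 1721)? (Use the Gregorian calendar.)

Aug 30, 1703 → Aug 30, 1704: 366 days (Feb 29, 1704 is in that span).
Aug 30, 1704 → Aug 30, 1705: 365 days.
Aug 30, 1705 → Aug 30, 1706: 365 days.
Aug 30, 1706 → Aug 30, 1707: 365 days.
Aug 30, 1707 → Aug 30, 1708: 366 days (Feb 29, 1708 is in that span).
Aug 30, 1708 → Aug 30, 1709: 365 days.
Aug 30, 1709 → Aug 30, 1710: 365 days.
Aug 30, 1710 → Aug 30, 1711: 365 days.
Aug 30, 1711 → Aug 30, 1712: 366 days (Feb 29, 1712 is in that span).
Aug 30, 1712 → Aug 30, 1713: 365 days.
Aug 30, 1713 → Aug 30, 1714: 365 days.
Aug 30, 1714 → Aug 30, 1715: 365 days.
Aug 30, 1715 → Aug 30, 1716: 366 days (Feb 29, 1716 is in that span).
Aug 30, 1716 → Aug 30, 1717: 365 days.
Aug 30, 1717 → Aug 30, 1718: 365 days.
Aug 30, 1718 → Aug 30, 1719: 365 days.
Aug 30, 1719 → Aug 30, 1720: 366 days (Feb 29, 1720 is in that span).
Aug 30, 1720 → Aug 30, 1721: 365 days.
Aug 30, 1721 → Sep 30, 1721: 31 days (August has 31).
Sep 30, 1721 → Oct 30, 1721: 30 days (September has 30).
Oct 30, 1721 → Nov 4, 1721: 5 days.
Total: 6641 days.

6641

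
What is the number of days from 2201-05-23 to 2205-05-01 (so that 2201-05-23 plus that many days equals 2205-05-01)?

1439

May 23, 2201 → May 23, 2202: 365 days.
May 23, 2202 → May 23, 2203: 365 days.
May 23, 2203 → May 23, 2204: 366 days (Feb 29, 2204 is in that span).
May 23, 2204 → Jun 23, 2204: 31 days (May has 31).
Jun 23, 2204 → Jul 23, 2204: 30 days (June has 30).
Jul 23, 2204 → Aug 23, 2204: 31 days (July has 31).
Aug 23, 2204 → Sep 23, 2204: 31 days (August has 31).
Sep 23, 2204 → Oct 23, 2204: 30 days (September has 30).
Oct 23, 2204 → Nov 23, 2204: 31 days (October has 31).
Nov 23, 2204 → Dec 23, 2204: 30 days (November has 30).
Dec 23, 2204 → Jan 23, 2205: 31 days (December has 31).
Jan 23, 2205 → Feb 23, 2205: 31 days (January has 31).
Feb 23, 2205 → Mar 23, 2205: 28 days (February has 28).
Mar 23, 2205 → Apr 23, 2205: 31 days (March has 31).
Apr 23, 2205 → May 1, 2205: 8 days.
Total: 1439 days.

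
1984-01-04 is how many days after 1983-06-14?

Jun 14, 1983 → Jul 14, 1983: 30 days (June has 30).
Jul 14, 1983 → Aug 14, 1983: 31 days (July has 31).
Aug 14, 1983 → Sep 14, 1983: 31 days (August has 31).
Sep 14, 1983 → Oct 14, 1983: 30 days (September has 30).
Oct 14, 1983 → Nov 14, 1983: 31 days (October has 31).
Nov 14, 1983 → Dec 14, 1983: 30 days (November has 30).
Dec 14, 1983 → Jan 4, 1984: 21 days.
Total: 204 days.

204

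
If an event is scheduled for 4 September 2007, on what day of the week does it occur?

Doomsday rule: the anchor day for the 2000s is Tuesday. For year 07: 7÷12 = 0 r 7, and 7÷4 = 1, so 0+7+1 = 8.
Tuesday + 8 ≡ Wednesday — that's 2007's doomsday.
In September the doomsday date is Sep 5.
Sep 4 is 1 day before Sep 5; 1 mod 7 = 1, so Wednesday − 1 = Tuesday.

Tuesday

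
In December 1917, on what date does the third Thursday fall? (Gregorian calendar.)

December 20, 1917

December 1, 1917 is a Saturday.
The first Thursday is therefore December 6 (5 days later).
The third Thursday is 6 + 2×7 = December 20.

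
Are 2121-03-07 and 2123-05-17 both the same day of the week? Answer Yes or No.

No

From Mar 7, 2121 to May 17, 2123 is 801 days.
801 mod 7 = 3, so they are different weekdays.
(Mar 7, 2121 is a Friday; May 17, 2123 is a Monday.)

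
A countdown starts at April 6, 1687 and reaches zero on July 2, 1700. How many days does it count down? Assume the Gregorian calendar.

Apr 6, 1687 → Apr 6, 1688: 366 days (Feb 29, 1688 is in that span).
Apr 6, 1688 → Apr 6, 1689: 365 days.
Apr 6, 1689 → Apr 6, 1690: 365 days.
Apr 6, 1690 → Apr 6, 1691: 365 days.
Apr 6, 1691 → Apr 6, 1692: 366 days (Feb 29, 1692 is in that span).
Apr 6, 1692 → Apr 6, 1693: 365 days.
Apr 6, 1693 → Apr 6, 1694: 365 days.
Apr 6, 1694 → Apr 6, 1695: 365 days.
Apr 6, 1695 → Apr 6, 1696: 366 days (Feb 29, 1696 is in that span).
Apr 6, 1696 → Apr 6, 1697: 365 days.
Apr 6, 1697 → Apr 6, 1698: 365 days.
Apr 6, 1698 → Apr 6, 1699: 365 days.
Apr 6, 1699 → Apr 6, 1700: 365 days.
Apr 6, 1700 → May 6, 1700: 30 days (April has 30).
May 6, 1700 → Jun 6, 1700: 31 days (May has 31).
Jun 6, 1700 → Jul 2, 1700: 26 days.
Total: 4835 days.

4835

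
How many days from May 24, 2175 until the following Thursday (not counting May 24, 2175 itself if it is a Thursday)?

1

May 24, 2175 is a Wednesday.
From Wednesday to the next Thursday is 1 day.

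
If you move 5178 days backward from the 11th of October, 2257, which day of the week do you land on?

First find the weekday of Oct 11, 2257. Doomsday rule: the anchor day for the 2200s is Friday. For year 57: 57÷12 = 4 r 9, and 9÷4 = 2, so 4+9+2 = 15.
Friday + 15 ≡ Saturday — that's 2257's doomsday.
In October the doomsday date is Oct 10.
Oct 11 is 1 day after Oct 10; 1 mod 7 = 1, so Saturday + 1 = Sunday.
5178 mod 7 = 5, so 5178 days before a Sunday is Sunday − 5 = Tuesday.

Tuesday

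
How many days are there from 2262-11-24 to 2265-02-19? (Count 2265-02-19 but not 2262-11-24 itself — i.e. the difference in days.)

818

Nov 24, 2262 → Nov 24, 2263: 365 days.
Nov 24, 2263 → Nov 24, 2264: 366 days (Feb 29, 2264 is in that span).
Nov 24, 2264 → Dec 24, 2264: 30 days (November has 30).
Dec 24, 2264 → Jan 24, 2265: 31 days (December has 31).
Jan 24, 2265 → Feb 19, 2265: 26 days.
Total: 818 days.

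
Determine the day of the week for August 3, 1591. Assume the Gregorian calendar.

Doomsday rule: the anchor day for the 1500s is Wednesday. For year 91: 91÷12 = 7 r 7, and 7÷4 = 1, so 7+7+1 = 15.
Wednesday + 15 ≡ Thursday — that's 1591's doomsday.
In August the doomsday date is Aug 8.
Aug 3 is 5 days before Aug 8; 5 mod 7 = 5, so Thursday − 5 = Saturday.

Saturday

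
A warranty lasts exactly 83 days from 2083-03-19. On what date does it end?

Mar has 31 days: +13 → Apr 1, 2083 (70 left).
Apr has 30 days: +30 → May 1, 2083 (40 left).
May has 31 days: +31 → Jun 1, 2083 (9 left).
+9 → Jun 10, 2083.

June 10, 2083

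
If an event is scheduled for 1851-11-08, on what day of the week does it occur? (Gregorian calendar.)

Saturday

Doomsday rule: the anchor day for the 1800s is Friday. For year 51: 51÷12 = 4 r 3, and 3÷4 = 0, so 4+3+0 = 7.
Friday + 7 ≡ Friday — that's 1851's doomsday.
In November the doomsday date is Nov 7.
Nov 8 is 1 day after Nov 7; 1 mod 7 = 1, so Friday + 1 = Saturday.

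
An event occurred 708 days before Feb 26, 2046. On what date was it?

March 20, 2044

−365 (one year) → Feb 26, 2045 (343 left).
−26 → Jan 31, 2045 (end of Jan, 31 days; 317 left).
−31 → Dec 31, 2044 (end of Dec, 31 days; 286 left).
−31 → Nov 30, 2044 (end of Nov, 30 days; 255 left).
−30 → Oct 31, 2044 (end of Oct, 31 days; 225 left).
−31 → Sep 30, 2044 (end of Sep, 30 days; 194 left).
−30 → Aug 31, 2044 (end of Aug, 31 days; 164 left).
−31 → Jul 31, 2044 (end of Jul, 31 days; 133 left).
−31 → Jun 30, 2044 (end of Jun, 30 days; 102 left).
−30 → May 31, 2044 (end of May, 31 days; 72 left).
−31 → Apr 30, 2044 (end of Apr, 30 days; 41 left).
−30 → Mar 31, 2044 (end of Mar, 31 days; 11 left).
−11 → Mar 20, 2044.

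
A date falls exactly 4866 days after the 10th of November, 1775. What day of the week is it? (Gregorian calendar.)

Saturday

First find the weekday of Nov 10, 1775. Doomsday rule: the anchor day for the 1700s is Sunday. For year 75: 75÷12 = 6 r 3, and 3÷4 = 0, so 6+3+0 = 9.
Sunday + 9 ≡ Tuesday — that's 1775's doomsday.
In November the doomsday date is Nov 7.
Nov 10 is 3 days after Nov 7; 3 mod 7 = 3, so Tuesday + 3 = Friday.
4866 mod 7 = 1, so 4866 days after a Friday is Friday + 1 = Saturday.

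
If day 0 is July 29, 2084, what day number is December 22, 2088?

Jul 29, 2084 → Jul 29, 2085: 365 days.
Jul 29, 2085 → Jul 29, 2086: 365 days.
Jul 29, 2086 → Jul 29, 2087: 365 days.
Jul 29, 2087 → Jul 29, 2088: 366 days (Feb 29, 2088 is in that span).
Jul 29, 2088 → Aug 29, 2088: 31 days (July has 31).
Aug 29, 2088 → Sep 29, 2088: 31 days (August has 31).
Sep 29, 2088 → Oct 29, 2088: 30 days (September has 30).
Oct 29, 2088 → Nov 29, 2088: 31 days (October has 31).
Nov 29, 2088 → Dec 22, 2088: 23 days.
Total: 1607 days.

1607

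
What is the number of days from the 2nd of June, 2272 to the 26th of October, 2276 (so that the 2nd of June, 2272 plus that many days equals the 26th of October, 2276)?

Jun 2, 2272 → Jun 2, 2273: 365 days.
Jun 2, 2273 → Jun 2, 2274: 365 days.
Jun 2, 2274 → Jun 2, 2275: 365 days.
Jun 2, 2275 → Jun 2, 2276: 366 days (Feb 29, 2276 is in that span).
Jun 2, 2276 → Jul 2, 2276: 30 days (June has 30).
Jul 2, 2276 → Aug 2, 2276: 31 days (July has 31).
Aug 2, 2276 → Sep 2, 2276: 31 days (August has 31).
Sep 2, 2276 → Oct 2, 2276: 30 days (September has 30).
Oct 2, 2276 → Oct 26, 2276: 24 days.
Total: 1607 days.

1607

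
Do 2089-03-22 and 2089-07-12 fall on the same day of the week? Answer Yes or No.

Yes

From Mar 22, 2089 to Jul 12, 2089 is 112 days.
112 mod 7 = 0, so they are the same weekday.
(Mar 22, 2089 is a Tuesday; Jul 12, 2089 is a Tuesday.)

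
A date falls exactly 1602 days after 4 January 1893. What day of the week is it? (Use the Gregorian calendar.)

Tuesday

Jan 4, 1893 is a Wednesday.
1602 mod 7 = 6, so 1602 days after a Wednesday is Wednesday + 6 = Tuesday.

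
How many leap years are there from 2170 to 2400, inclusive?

Multiples of 4 in [2170,2400]: 58.
Of those, multiples of 100: 3 (not leap unless ÷400).
Multiples of 400: 1.
Leap years = 58 − 3 + 1 = 56.

56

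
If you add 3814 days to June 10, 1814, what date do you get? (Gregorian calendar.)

November 18, 1824

+365 (one year) → Jun 10, 1815 (3449 left).
+366 (one year; includes Feb 29, 1816) → Jun 10, 1816 (3083 left).
+365 (one year) → Jun 10, 1817 (2718 left).
+365 (one year) → Jun 10, 1818 (2353 left).
+365 (one year) → Jun 10, 1819 (1988 left).
+366 (one year; includes Feb 29, 1820) → Jun 10, 1820 (1622 left).
+365 (one year) → Jun 10, 1821 (1257 left).
+365 (one year) → Jun 10, 1822 (892 left).
+365 (one year) → Jun 10, 1823 (527 left).
+366 (one year; includes Feb 29, 1824) → Jun 10, 1824 (161 left).
Jun has 30 days: +21 → Jul 1, 1824 (140 left).
Jul has 31 days: +31 → Aug 1, 1824 (109 left).
Aug has 31 days: +31 → Sep 1, 1824 (78 left).
Sep has 30 days: +30 → Oct 1, 1824 (48 left).
Oct has 31 days: +31 → Nov 1, 1824 (17 left).
+17 → Nov 18, 1824.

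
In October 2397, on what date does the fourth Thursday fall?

October 1, 2397 is a Wednesday.
The first Thursday is therefore October 2 (1 days later).
The fourth Thursday is 2 + 3×7 = October 23.

October 23, 2397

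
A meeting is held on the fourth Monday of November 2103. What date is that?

November 26, 2103

November 1, 2103 is a Thursday.
The first Monday is therefore November 5 (4 days later).
The fourth Monday is 5 + 3×7 = November 26.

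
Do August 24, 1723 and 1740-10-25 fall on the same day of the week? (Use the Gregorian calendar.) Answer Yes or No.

Yes

From Aug 24, 1723 to Oct 25, 1740 is 6272 days.
6272 mod 7 = 0, so they are the same weekday.
(Aug 24, 1723 is a Tuesday; Oct 25, 1740 is a Tuesday.)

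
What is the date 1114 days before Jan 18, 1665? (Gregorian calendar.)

−366 (one year; includes Feb 29, 1664) → Jan 18, 1664 (748 left).
−365 (one year) → Jan 18, 1663 (383 left).
−18 → Dec 31, 1662 (end of Dec, 31 days; 365 left).
−31 → Nov 30, 1662 (end of Nov, 30 days; 334 left).
−30 → Oct 31, 1662 (end of Oct, 31 days; 304 left).
−31 → Sep 30, 1662 (end of Sep, 30 days; 273 left).
−30 → Aug 31, 1662 (end of Aug, 31 days; 243 left).
−31 → Jul 31, 1662 (end of Jul, 31 days; 212 left).
−31 → Jun 30, 1662 (end of Jun, 30 days; 181 left).
−30 → May 31, 1662 (end of May, 31 days; 151 left).
−31 → Apr 30, 1662 (end of Apr, 30 days; 120 left).
−30 → Mar 31, 1662 (end of Mar, 31 days; 90 left).
−31 → Feb 28, 1662 (end of Feb, 28 days; 59 left).
−28 → Jan 31, 1662 (end of Jan, 31 days; 31 left).
−31 → Dec 31, 1661 (end of Dec, 31 days; 0 left).

December 31, 1661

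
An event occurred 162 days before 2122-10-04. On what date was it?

−4 → Sep 30, 2122 (end of Sep, 30 days; 158 left).
−30 → Aug 31, 2122 (end of Aug, 31 days; 128 left).
−31 → Jul 31, 2122 (end of Jul, 31 days; 97 left).
−31 → Jun 30, 2122 (end of Jun, 30 days; 66 left).
−30 → May 31, 2122 (end of May, 31 days; 36 left).
−31 → Apr 30, 2122 (end of Apr, 30 days; 5 left).
−5 → Apr 25, 2122.

April 25, 2122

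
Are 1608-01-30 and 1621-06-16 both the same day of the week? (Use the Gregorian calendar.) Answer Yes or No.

From Jan 30, 1608 to Jun 16, 1621 is 4886 days.
4886 mod 7 = 0, so they are the same weekday.
(Jan 30, 1608 is a Wednesday; Jun 16, 1621 is a Wednesday.)

Yes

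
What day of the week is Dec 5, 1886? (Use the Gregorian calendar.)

Doomsday rule: the anchor day for the 1800s is Friday. For year 86: 86÷12 = 7 r 2, and 2÷4 = 0, so 7+2+0 = 9.
Friday + 9 ≡ Sunday — that's 1886's doomsday.
In December the doomsday date is Dec 12.
Dec 5 is 7 days before Dec 12; 7 mod 7 = 0, so Sunday − 0 = Sunday.

Sunday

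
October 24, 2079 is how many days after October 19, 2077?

Oct 19, 2077 → Oct 19, 2078: 365 days.
Oct 19, 2078 → Nov 19, 2078: 31 days (October has 31).
Nov 19, 2078 → Dec 19, 2078: 30 days (November has 30).
Dec 19, 2078 → Jan 19, 2079: 31 days (December has 31).
Jan 19, 2079 → Feb 19, 2079: 31 days (January has 31).
Feb 19, 2079 → Mar 19, 2079: 28 days (February has 28).
Mar 19, 2079 → Apr 19, 2079: 31 days (March has 31).
Apr 19, 2079 → May 19, 2079: 30 days (April has 30).
May 19, 2079 → Jun 19, 2079: 31 days (May has 31).
Jun 19, 2079 → Jul 19, 2079: 30 days (June has 30).
Jul 19, 2079 → Aug 19, 2079: 31 days (July has 31).
Aug 19, 2079 → Sep 19, 2079: 31 days (August has 31).
Sep 19, 2079 → Oct 19, 2079: 30 days (September has 30).
Oct 19, 2079 → Oct 24, 2079: 5 days.
Total: 735 days.

735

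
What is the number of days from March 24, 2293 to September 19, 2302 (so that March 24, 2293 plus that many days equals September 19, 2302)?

3465

Mar 24, 2293 → Mar 24, 2294: 365 days.
Mar 24, 2294 → Mar 24, 2295: 365 days.
Mar 24, 2295 → Mar 24, 2296: 366 days (Feb 29, 2296 is in that span).
Mar 24, 2296 → Mar 24, 2297: 365 days.
Mar 24, 2297 → Mar 24, 2298: 365 days.
Mar 24, 2298 → Mar 24, 2299: 365 days.
Mar 24, 2299 → Mar 24, 2300: 365 days.
Mar 24, 2300 → Mar 24, 2301: 365 days.
Mar 24, 2301 → Mar 24, 2302: 365 days.
Mar 24, 2302 → Apr 24, 2302: 31 days (March has 31).
Apr 24, 2302 → May 24, 2302: 30 days (April has 30).
May 24, 2302 → Jun 24, 2302: 31 days (May has 31).
Jun 24, 2302 → Jul 24, 2302: 30 days (June has 30).
Jul 24, 2302 → Aug 24, 2302: 31 days (July has 31).
Aug 24, 2302 → Sep 19, 2302: 26 days.
Total: 3465 days.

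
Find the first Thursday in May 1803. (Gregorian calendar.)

May 5, 1803

May 1, 1803 is a Sunday.
The first Thursday is therefore May 5 (4 days later).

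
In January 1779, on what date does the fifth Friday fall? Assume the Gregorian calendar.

January 1, 1779 is a Friday.
The first Friday is therefore January 1 (same day).
The fifth Friday is 1 + 4×7 = January 29.

January 29, 1779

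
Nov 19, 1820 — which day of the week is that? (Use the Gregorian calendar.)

Doomsday rule: the anchor day for the 1800s is Friday. For year 20: 20÷12 = 1 r 8, and 8÷4 = 2, so 1+8+2 = 11.
Friday + 11 ≡ Tuesday — that's 1820's doomsday.
In November the doomsday date is Nov 7.
Nov 19 is 12 days after Nov 7; 12 mod 7 = 5, so Tuesday + 5 = Sunday.

Sunday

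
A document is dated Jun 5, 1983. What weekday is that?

Sunday

January 1, 1983 is a Saturday.
Jan 1, 1983 → Feb 1, 1983: 31 days (January has 31).
Feb 1, 1983 → Mar 1, 1983: 28 days (February has 28).
Mar 1, 1983 → Apr 1, 1983: 31 days (March has 31).
Apr 1, 1983 → May 1, 1983: 30 days (April has 30).
May 1, 1983 → Jun 1, 1983: 31 days (May has 31).
Jun 1, 1983 → Jun 5, 1983: 4 days.
Total: 155 days.
155 mod 7 = 1, so Saturday + 1 = Sunday.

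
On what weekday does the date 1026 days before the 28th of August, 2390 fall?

Aug 28, 2390 is a Tuesday.
1026 mod 7 = 4, so 1026 days before a Tuesday is Tuesday − 4 = Friday.

Friday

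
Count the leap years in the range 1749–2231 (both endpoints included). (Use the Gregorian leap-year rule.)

116

Multiples of 4 in [1749,2231]: 120.
Of those, multiples of 100: 5 (not leap unless ÷400).
Multiples of 400: 1.
Leap years = 120 − 5 + 1 = 116.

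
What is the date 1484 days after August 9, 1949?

+365 (one year) → Aug 9, 1950 (1119 left).
+365 (one year) → Aug 9, 1951 (754 left).
+366 (one year; includes Feb 29, 1952) → Aug 9, 1952 (388 left).
Aug has 31 days: +23 → Sep 1, 1952 (365 left).
Sep has 30 days: +30 → Oct 1, 1952 (335 left).
Oct has 31 days: +31 → Nov 1, 1952 (304 left).
Nov has 30 days: +30 → Dec 1, 1952 (274 left).
Dec has 31 days: +31 → Jan 1, 1953 (243 left).
Jan has 31 days: +31 → Feb 1, 1953 (212 left).
Feb has 28 days: +28 → Mar 1, 1953 (184 left).
Mar has 31 days: +31 → Apr 1, 1953 (153 left).
Apr has 30 days: +30 → May 1, 1953 (123 left).
May has 31 days: +31 → Jun 1, 1953 (92 left).
Jun has 30 days: +30 → Jul 1, 1953 (62 left).
Jul has 31 days: +31 → Aug 1, 1953 (31 left).
Aug has 31 days: +31 → Sep 1, 1953 (0 left).

September 1, 1953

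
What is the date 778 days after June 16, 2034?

+365 (one year) → Jun 16, 2035 (413 left).
+366 (one year; includes Feb 29, 2036) → Jun 16, 2036 (47 left).
Jun has 30 days: +15 → Jul 1, 2036 (32 left).
Jul has 31 days: +31 → Aug 1, 2036 (1 left).
+1 → Aug 2, 2036.

August 2, 2036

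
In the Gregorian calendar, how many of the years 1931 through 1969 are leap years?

Multiples of 4 in [1931,1969]: 10.
Of those, multiples of 100: 0 (not leap unless ÷400).
Multiples of 400: 0.
Leap years = 10 − 0 + 0 = 10.

10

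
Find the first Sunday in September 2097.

September 1, 2097

September 1, 2097 is a Sunday.
The first Sunday is therefore September 1 (same day).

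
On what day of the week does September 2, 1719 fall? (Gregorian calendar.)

Doomsday rule: the anchor day for the 1700s is Sunday. For year 19: 19÷12 = 1 r 7, and 7÷4 = 1, so 1+7+1 = 9.
Sunday + 9 ≡ Tuesday — that's 1719's doomsday.
In September the doomsday date is Sep 5.
Sep 2 is 3 days before Sep 5; 3 mod 7 = 3, so Tuesday − 3 = Saturday.

Saturday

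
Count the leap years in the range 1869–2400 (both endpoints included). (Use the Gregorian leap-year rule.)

Multiples of 4 in [1869,2400]: 133.
Of those, multiples of 100: 6 (not leap unless ÷400).
Multiples of 400: 2.
Leap years = 133 − 6 + 2 = 129.

129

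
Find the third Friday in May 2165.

May 1, 2165 is a Wednesday.
The first Friday is therefore May 3 (2 days later).
The third Friday is 3 + 2×7 = May 17.

May 17, 2165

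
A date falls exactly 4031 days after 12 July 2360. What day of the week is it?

Monday

First find the weekday of Jul 12, 2360. Doomsday rule: the anchor day for the 2300s is Wednesday. For year 60: 60÷12 = 5 r 0, and 0÷4 = 0, so 5+0+0 = 5.
Wednesday + 5 ≡ Monday — that's 2360's doomsday.
In July the doomsday date is Jul 11.
Jul 12 is 1 day after Jul 11; 1 mod 7 = 1, so Monday + 1 = Tuesday.
4031 mod 7 = 6, so 4031 days after a Tuesday is Tuesday + 6 = Monday.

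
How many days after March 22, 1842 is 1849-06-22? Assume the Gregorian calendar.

2649

Mar 22, 1842 → Mar 22, 1843: 365 days.
Mar 22, 1843 → Mar 22, 1844: 366 days (Feb 29, 1844 is in that span).
Mar 22, 1844 → Mar 22, 1845: 365 days.
Mar 22, 1845 → Mar 22, 1846: 365 days.
Mar 22, 1846 → Mar 22, 1847: 365 days.
Mar 22, 1847 → Mar 22, 1848: 366 days (Feb 29, 1848 is in that span).
Mar 22, 1848 → Mar 22, 1849: 365 days.
Mar 22, 1849 → Apr 22, 1849: 31 days (March has 31).
Apr 22, 1849 → May 22, 1849: 30 days (April has 30).
May 22, 1849 → Jun 22, 1849: 31 days.
Total: 2649 days.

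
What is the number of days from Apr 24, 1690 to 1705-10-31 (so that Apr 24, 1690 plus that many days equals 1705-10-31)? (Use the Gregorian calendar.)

Apr 24, 1690 → Apr 24, 1691: 365 days.
Apr 24, 1691 → Apr 24, 1692: 366 days (Feb 29, 1692 is in that span).
Apr 24, 1692 → Apr 24, 1693: 365 days.
Apr 24, 1693 → Apr 24, 1694: 365 days.
Apr 24, 1694 → Apr 24, 1695: 365 days.
Apr 24, 1695 → Apr 24, 1696: 366 days (Feb 29, 1696 is in that span).
Apr 24, 1696 → Apr 24, 1697: 365 days.
Apr 24, 1697 → Apr 24, 1698: 365 days.
Apr 24, 1698 → Apr 24, 1699: 365 days.
Apr 24, 1699 → Apr 24, 1700: 365 days.
Apr 24, 1700 → Apr 24, 1701: 365 days.
Apr 24, 1701 → Apr 24, 1702: 365 days.
Apr 24, 1702 → Apr 24, 1703: 365 days.
Apr 24, 1703 → Apr 24, 1704: 366 days (Feb 29, 1704 is in that span).
Apr 24, 1704 → Apr 24, 1705: 365 days.
Apr 24, 1705 → May 24, 1705: 30 days (April has 30).
May 24, 1705 → Jun 24, 1705: 31 days (May has 31).
Jun 24, 1705 → Jul 24, 1705: 30 days (June has 30).
Jul 24, 1705 → Aug 24, 1705: 31 days (July has 31).
Aug 24, 1705 → Sep 24, 1705: 31 days (August has 31).
Sep 24, 1705 → Oct 24, 1705: 30 days (September has 30).
Oct 24, 1705 → Oct 31, 1705: 7 days.
Total: 5668 days.

5668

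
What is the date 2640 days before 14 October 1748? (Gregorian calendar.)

July 23, 1741

−366 (one year; includes Feb 29, 1748) → Oct 14, 1747 (2274 left).
−365 (one year) → Oct 14, 1746 (1909 left).
−365 (one year) → Oct 14, 1745 (1544 left).
−365 (one year) → Oct 14, 1744 (1179 left).
−366 (one year; includes Feb 29, 1744) → Oct 14, 1743 (813 left).
−365 (one year) → Oct 14, 1742 (448 left).
−365 (one year) → Oct 14, 1741 (83 left).
−14 → Sep 30, 1741 (end of Sep, 30 days; 69 left).
−30 → Aug 31, 1741 (end of Aug, 31 days; 39 left).
−31 → Jul 31, 1741 (end of Jul, 31 days; 8 left).
−8 → Jul 23, 1741.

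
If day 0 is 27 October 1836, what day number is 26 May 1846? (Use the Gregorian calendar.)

Oct 27, 1836 → Oct 27, 1837: 365 days.
Oct 27, 1837 → Oct 27, 1838: 365 days.
Oct 27, 1838 → Oct 27, 1839: 365 days.
Oct 27, 1839 → Oct 27, 1840: 366 days (Feb 29, 1840 is in that span).
Oct 27, 1840 → Oct 27, 1841: 365 days.
Oct 27, 1841 → Oct 27, 1842: 365 days.
Oct 27, 1842 → Oct 27, 1843: 365 days.
Oct 27, 1843 → Oct 27, 1844: 366 days (Feb 29, 1844 is in that span).
Oct 27, 1844 → Oct 27, 1845: 365 days.
Oct 27, 1845 → Nov 27, 1845: 31 days (October has 31).
Nov 27, 1845 → Dec 27, 1845: 30 days (November has 30).
Dec 27, 1845 → Jan 27, 1846: 31 days (December has 31).
Jan 27, 1846 → Feb 27, 1846: 31 days (January has 31).
Feb 27, 1846 → Mar 27, 1846: 28 days (February has 28).
Mar 27, 1846 → Apr 27, 1846: 31 days (March has 31).
Apr 27, 1846 → May 26, 1846: 29 days.
Total: 3498 days.

3498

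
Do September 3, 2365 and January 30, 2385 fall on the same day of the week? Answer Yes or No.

No

From Sep 3, 2365 to Jan 30, 2385 is 7089 days.
7089 mod 7 = 5, so they are different weekdays.
(Sep 3, 2365 is a Friday; Jan 30, 2385 is a Wednesday.)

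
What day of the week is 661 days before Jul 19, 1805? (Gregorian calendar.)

First find the weekday of Jul 19, 1805. Doomsday rule: the anchor day for the 1800s is Friday. For year 05: 5÷12 = 0 r 5, and 5÷4 = 1, so 0+5+1 = 6.
Friday + 6 ≡ Thursday — that's 1805's doomsday.
In July the doomsday date is Jul 11.
Jul 19 is 8 days after Jul 11; 8 mod 7 = 1, so Thursday + 1 = Friday.
661 mod 7 = 3, so 661 days before a Friday is Friday − 3 = Tuesday.

Tuesday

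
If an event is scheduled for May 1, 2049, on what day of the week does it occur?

Doomsday rule: the anchor day for the 2000s is Tuesday. For year 49: 49÷12 = 4 r 1, and 1÷4 = 0, so 4+1+0 = 5.
Tuesday + 5 ≡ Sunday — that's 2049's doomsday.
In May the doomsday date is May 9.
May 1 is 8 days before May 9; 8 mod 7 = 1, so Sunday − 1 = Saturday.

Saturday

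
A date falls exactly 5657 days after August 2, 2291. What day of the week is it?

First find the weekday of Aug 2, 2291. Doomsday rule: the anchor day for the 2200s is Friday. For year 91: 91÷12 = 7 r 7, and 7÷4 = 1, so 7+7+1 = 15.
Friday + 15 ≡ Saturday — that's 2291's doomsday.
In August the doomsday date is Aug 8.
Aug 2 is 6 days before Aug 8; 6 mod 7 = 6, so Saturday − 6 = Sunday.
5657 mod 7 = 1, so 5657 days after a Sunday is Sunday + 1 = Monday.

Monday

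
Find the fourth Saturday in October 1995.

October 28, 1995

October 1, 1995 is a Sunday.
The first Saturday is therefore October 7 (6 days later).
The fourth Saturday is 7 + 3×7 = October 28.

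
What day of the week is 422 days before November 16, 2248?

First find the weekday of Nov 16, 2248. Doomsday rule: the anchor day for the 2200s is Friday. For year 48: 48÷12 = 4 r 0, and 0÷4 = 0, so 4+0+0 = 4.
Friday + 4 ≡ Tuesday — that's 2248's doomsday.
In November the doomsday date is Nov 7.
Nov 16 is 9 days after Nov 7; 9 mod 7 = 2, so Tuesday + 2 = Thursday.
422 mod 7 = 2, so 422 days before a Thursday is Thursday − 2 = Tuesday.

Tuesday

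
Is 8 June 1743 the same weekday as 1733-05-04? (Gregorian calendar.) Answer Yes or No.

From May 4, 1733 to Jun 8, 1743 is 3687 days.
3687 mod 7 = 5, so they are different weekdays.
(May 4, 1733 is a Monday; Jun 8, 1743 is a Saturday.)

No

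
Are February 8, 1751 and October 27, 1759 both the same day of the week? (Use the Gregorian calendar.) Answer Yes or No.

No

From Feb 8, 1751 to Oct 27, 1759 is 3183 days.
3183 mod 7 = 5, so they are different weekdays.
(Feb 8, 1751 is a Monday; Oct 27, 1759 is a Saturday.)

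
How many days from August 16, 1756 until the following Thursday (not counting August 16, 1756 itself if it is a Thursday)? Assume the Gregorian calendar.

3

Aug 16, 1756 is a Monday.
From Monday to the next Thursday is 3 days.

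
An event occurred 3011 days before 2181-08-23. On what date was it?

May 26, 2173

−365 (one year) → Aug 23, 2180 (2646 left).
−366 (one year; includes Feb 29, 2180) → Aug 23, 2179 (2280 left).
−365 (one year) → Aug 23, 2178 (1915 left).
−365 (one year) → Aug 23, 2177 (1550 left).
−365 (one year) → Aug 23, 2176 (1185 left).
−366 (one year; includes Feb 29, 2176) → Aug 23, 2175 (819 left).
−365 (one year) → Aug 23, 2174 (454 left).
−365 (one year) → Aug 23, 2173 (89 left).
−23 → Jul 31, 2173 (end of Jul, 31 days; 66 left).
−31 → Jun 30, 2173 (end of Jun, 30 days; 35 left).
−30 → May 31, 2173 (end of May, 31 days; 5 left).
−5 → May 26, 2173.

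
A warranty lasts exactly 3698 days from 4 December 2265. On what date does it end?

+365 (one year) → Dec 4, 2266 (3333 left).
+365 (one year) → Dec 4, 2267 (2968 left).
+366 (one year; includes Feb 29, 2268) → Dec 4, 2268 (2602 left).
+365 (one year) → Dec 4, 2269 (2237 left).
+365 (one year) → Dec 4, 2270 (1872 left).
+365 (one year) → Dec 4, 2271 (1507 left).
+366 (one year; includes Feb 29, 2272) → Dec 4, 2272 (1141 left).
+365 (one year) → Dec 4, 2273 (776 left).
+365 (one year) → Dec 4, 2274 (411 left).
+365 (one year) → Dec 4, 2275 (46 left).
Dec has 31 days: +28 → Jan 1, 2276 (18 left).
+18 → Jan 19, 2276.

January 19, 2276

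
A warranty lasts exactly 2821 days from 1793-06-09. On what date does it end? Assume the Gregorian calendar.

March 1, 1801

+365 (one year) → Jun 9, 1794 (2456 left).
+365 (one year) → Jun 9, 1795 (2091 left).
+366 (one year; includes Feb 29, 1796) → Jun 9, 1796 (1725 left).
+365 (one year) → Jun 9, 1797 (1360 left).
+365 (one year) → Jun 9, 1798 (995 left).
+365 (one year) → Jun 9, 1799 (630 left).
+365 (one year) → Jun 9, 1800 (265 left).
Jun has 30 days: +22 → Jul 1, 1800 (243 left).
Jul has 31 days: +31 → Aug 1, 1800 (212 left).
Aug has 31 days: +31 → Sep 1, 1800 (181 left).
Sep has 30 days: +30 → Oct 1, 1800 (151 left).
Oct has 31 days: +31 → Nov 1, 1800 (120 left).
Nov has 30 days: +30 → Dec 1, 1800 (90 left).
Dec has 31 days: +31 → Jan 1, 1801 (59 left).
Jan has 31 days: +31 → Feb 1, 1801 (28 left).
Feb has 28 days: +28 → Mar 1, 1801 (0 left).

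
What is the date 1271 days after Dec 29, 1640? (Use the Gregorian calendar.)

June 22, 1644

+365 (one year) → Dec 29, 1641 (906 left).
+365 (one year) → Dec 29, 1642 (541 left).
+365 (one year) → Dec 29, 1643 (176 left).
Dec has 31 days: +3 → Jan 1, 1644 (173 left).
Jan has 31 days: +31 → Feb 1, 1644 (142 left).
Feb has 29 days: +29 → Mar 1, 1644 (113 left).
Mar has 31 days: +31 → Apr 1, 1644 (82 left).
Apr has 30 days: +30 → May 1, 1644 (52 left).
May has 31 days: +31 → Jun 1, 1644 (21 left).
+21 → Jun 22, 1644.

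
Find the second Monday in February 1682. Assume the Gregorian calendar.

February 1, 1682 is a Sunday.
The first Monday is therefore February 2 (1 days later).
The second Monday is 2 + 1×7 = February 9.

February 9, 1682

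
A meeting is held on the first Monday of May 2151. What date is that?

May 1, 2151 is a Saturday.
The first Monday is therefore May 3 (2 days later).

May 3, 2151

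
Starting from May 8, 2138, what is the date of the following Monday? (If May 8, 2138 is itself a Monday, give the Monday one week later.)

May 8, 2138 is a Thursday.
From Thursday to the next Monday is 4 days.
May 8, 2138 + 4 = May 12, 2138.

May 12, 2138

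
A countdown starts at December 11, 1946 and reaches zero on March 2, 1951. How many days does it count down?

Dec 11, 1946 → Dec 11, 1947: 365 days.
Dec 11, 1947 → Dec 11, 1948: 366 days (Feb 29, 1948 is in that span).
Dec 11, 1948 → Dec 11, 1949: 365 days.
Dec 11, 1949 → Dec 11, 1950: 365 days.
Dec 11, 1950 → Jan 11, 1951: 31 days (December has 31).
Jan 11, 1951 → Feb 11, 1951: 31 days (January has 31).
Feb 11, 1951 → Mar 2, 1951: 19 days.
Total: 1542 days.

1542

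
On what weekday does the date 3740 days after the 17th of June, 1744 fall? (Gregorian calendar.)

Friday

First find the weekday of Jun 17, 1744. Doomsday rule: the anchor day for the 1700s is Sunday. For year 44: 44÷12 = 3 r 8, and 8÷4 = 2, so 3+8+2 = 13.
Sunday + 13 ≡ Saturday — that's 1744's doomsday.
In June the doomsday date is Jun 6.
Jun 17 is 11 days after Jun 6; 11 mod 7 = 4, so Saturday + 4 = Wednesday.
3740 mod 7 = 2, so 3740 days after a Wednesday is Wednesday + 2 = Friday.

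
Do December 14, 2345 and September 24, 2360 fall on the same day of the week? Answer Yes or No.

No

From Dec 14, 2345 to Sep 24, 2360 is 5398 days.
5398 mod 7 = 1, so they are different weekdays.
(Dec 14, 2345 is a Friday; Sep 24, 2360 is a Saturday.)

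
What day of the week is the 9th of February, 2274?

Doomsday rule: the anchor day for the 2200s is Friday. For year 74: 74÷12 = 6 r 2, and 2÷4 = 0, so 6+2+0 = 8.
Friday + 8 ≡ Saturday — that's 2274's doomsday.
In February the doomsday date is Feb 28 (2274 is not a leap year).
Feb 9 is 19 days before Feb 28; 19 mod 7 = 5, so Saturday − 5 = Monday.

Monday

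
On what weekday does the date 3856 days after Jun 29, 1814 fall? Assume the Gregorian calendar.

Tuesday

First find the weekday of Jun 29, 1814. Doomsday rule: the anchor day for the 1800s is Friday. For year 14: 14÷12 = 1 r 2, and 2÷4 = 0, so 1+2+0 = 3.
Friday + 3 ≡ Monday — that's 1814's doomsday.
In June the doomsday date is Jun 6.
Jun 29 is 23 days after Jun 6; 23 mod 7 = 2, so Monday + 2 = Wednesday.
3856 mod 7 = 6, so 3856 days after a Wednesday is Wednesday + 6 = Tuesday.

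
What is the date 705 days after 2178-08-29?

+365 (one year) → Aug 29, 2179 (340 left).
Aug has 31 days: +3 → Sep 1, 2179 (337 left).
Sep has 30 days: +30 → Oct 1, 2179 (307 left).
Oct has 31 days: +31 → Nov 1, 2179 (276 left).
Nov has 30 days: +30 → Dec 1, 2179 (246 left).
Dec has 31 days: +31 → Jan 1, 2180 (215 left).
Jan has 31 days: +31 → Feb 1, 2180 (184 left).
Feb has 29 days: +29 → Mar 1, 2180 (155 left).
Mar has 31 days: +31 → Apr 1, 2180 (124 left).
Apr has 30 days: +30 → May 1, 2180 (94 left).
May has 31 days: +31 → Jun 1, 2180 (63 left).
Jun has 30 days: +30 → Jul 1, 2180 (33 left).
Jul has 31 days: +31 → Aug 1, 2180 (2 left).
+2 → Aug 3, 2180.

August 3, 2180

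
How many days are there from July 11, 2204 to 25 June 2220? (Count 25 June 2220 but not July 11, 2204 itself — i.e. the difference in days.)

5828

Jul 11, 2204 → Jul 11, 2205: 365 days.
Jul 11, 2205 → Jul 11, 2206: 365 days.
Jul 11, 2206 → Jul 11, 2207: 365 days.
Jul 11, 2207 → Jul 11, 2208: 366 days (Feb 29, 2208 is in that span).
Jul 11, 2208 → Jul 11, 2209: 365 days.
Jul 11, 2209 → Jul 11, 2210: 365 days.
Jul 11, 2210 → Jul 11, 2211: 365 days.
Jul 11, 2211 → Jul 11, 2212: 366 days (Feb 29, 2212 is in that span).
Jul 11, 2212 → Jul 11, 2213: 365 days.
Jul 11, 2213 → Jul 11, 2214: 365 days.
Jul 11, 2214 → Jul 11, 2215: 365 days.
Jul 11, 2215 → Jul 11, 2216: 366 days (Feb 29, 2216 is in that span).
Jul 11, 2216 → Jul 11, 2217: 365 days.
Jul 11, 2217 → Jul 11, 2218: 365 days.
Jul 11, 2218 → Jul 11, 2219: 365 days.
Jul 11, 2219 → Aug 11, 2219: 31 days (July has 31).
Aug 11, 2219 → Sep 11, 2219: 31 days (August has 31).
Sep 11, 2219 → Oct 11, 2219: 30 days (September has 30).
Oct 11, 2219 → Nov 11, 2219: 31 days (October has 31).
Nov 11, 2219 → Dec 11, 2219: 30 days (November has 30).
Dec 11, 2219 → Jan 11, 2220: 31 days (December has 31).
Jan 11, 2220 → Feb 11, 2220: 31 days (January has 31).
Feb 11, 2220 → Mar 11, 2220: 29 days (February has 29).
Mar 11, 2220 → Apr 11, 2220: 31 days (March has 31).
Apr 11, 2220 → May 11, 2220: 30 days (April has 30).
May 11, 2220 → Jun 11, 2220: 31 days (May has 31).
Jun 11, 2220 → Jun 25, 2220: 14 days.
Total: 5828 days.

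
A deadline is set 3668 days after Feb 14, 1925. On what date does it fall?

+365 (one year) → Feb 14, 1926 (3303 left).
+365 (one year) → Feb 14, 1927 (2938 left).
+365 (one year) → Feb 14, 1928 (2573 left).
+366 (one year; includes Feb 29, 1928) → Feb 14, 1929 (2207 left).
+365 (one year) → Feb 14, 1930 (1842 left).
+365 (one year) → Feb 14, 1931 (1477 left).
+365 (one year) → Feb 14, 1932 (1112 left).
+366 (one year; includes Feb 29, 1932) → Feb 14, 1933 (746 left).
+365 (one year) → Feb 14, 1934 (381 left).
Feb has 28 days: +15 → Mar 1, 1934 (366 left).
Mar has 31 days: +31 → Apr 1, 1934 (335 left).
Apr has 30 days: +30 → May 1, 1934 (305 left).
May has 31 days: +31 → Jun 1, 1934 (274 left).
Jun has 30 days: +30 → Jul 1, 1934 (244 left).
Jul has 31 days: +31 → Aug 1, 1934 (213 left).
Aug has 31 days: +31 → Sep 1, 1934 (182 left).
Sep has 30 days: +30 → Oct 1, 1934 (152 left).
Oct has 31 days: +31 → Nov 1, 1934 (121 left).
Nov has 30 days: +30 → Dec 1, 1934 (91 left).
Dec has 31 days: +31 → Jan 1, 1935 (60 left).
Jan has 31 days: +31 → Feb 1, 1935 (29 left).
Feb has 28 days: +28 → Mar 1, 1935 (1 left).
+1 → Mar 2, 1935.

March 2, 1935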